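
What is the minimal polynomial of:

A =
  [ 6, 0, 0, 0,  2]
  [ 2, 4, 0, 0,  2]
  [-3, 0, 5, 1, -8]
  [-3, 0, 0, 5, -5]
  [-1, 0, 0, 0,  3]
x^4 - 19*x^3 + 135*x^2 - 425*x + 500

The characteristic polynomial is χ_A(x) = (x - 5)^3*(x - 4)^2, so the eigenvalues are known. The minimal polynomial is
  m_A(x) = Π_λ (x − λ)^{k_λ}
where k_λ is the size of the *largest* Jordan block for λ (equivalently, the smallest k with (A − λI)^k v = 0 for every generalised eigenvector v of λ).

  λ = 4: largest Jordan block has size 1, contributing (x − 4)
  λ = 5: largest Jordan block has size 3, contributing (x − 5)^3

So m_A(x) = (x - 5)^3*(x - 4) = x^4 - 19*x^3 + 135*x^2 - 425*x + 500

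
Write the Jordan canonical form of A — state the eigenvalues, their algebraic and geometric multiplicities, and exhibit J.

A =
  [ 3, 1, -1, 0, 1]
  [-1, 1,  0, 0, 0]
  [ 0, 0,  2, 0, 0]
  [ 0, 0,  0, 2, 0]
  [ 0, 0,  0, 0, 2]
J_3(2) ⊕ J_1(2) ⊕ J_1(2)

The characteristic polynomial is
  det(x·I − A) = x^5 - 10*x^4 + 40*x^3 - 80*x^2 + 80*x - 32 = (x - 2)^5

Eigenvalues and multiplicities (the geometric multiplicity of λ is n − rank(A − λI), which equals the number of Jordan blocks for λ):
  λ = 2: algebraic multiplicity = 5, geometric multiplicity = 3

Determining the block sizes for each eigenvalue:
  λ = 2: with am = 5 and gm = 3, the partition is not yet determined (e.g. several partitions of 5 into 3 parts exist). Let N = A − (2)·I. Computing rank(N^1) = 2, rank(N^2) = 1, rank(N^3) = 0; the number of blocks of size ≥ j is rank(N^{j−1}) − rank(N^j), giving [3, 1, 1]. So we have 1 block(s) of size 3, 2 block(s) of size 1 → block sizes [3, 1, 1]

Assembling the blocks gives a Jordan form
J =
  [2, 1, 0, 0, 0]
  [0, 2, 1, 0, 0]
  [0, 0, 2, 0, 0]
  [0, 0, 0, 2, 0]
  [0, 0, 0, 0, 2]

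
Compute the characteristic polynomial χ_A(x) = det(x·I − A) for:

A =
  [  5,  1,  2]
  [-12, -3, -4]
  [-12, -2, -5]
x^3 + 3*x^2 + 3*x + 1

Expanding det(x·I − A) (e.g. by cofactor expansion or by noting that A is similar to its Jordan form J, which has the same characteristic polynomial as A) gives
  χ_A(x) = x^3 + 3*x^2 + 3*x + 1
which factors as (x + 1)^3. The eigenvalues (with algebraic multiplicities) are λ = -1 with multiplicity 3.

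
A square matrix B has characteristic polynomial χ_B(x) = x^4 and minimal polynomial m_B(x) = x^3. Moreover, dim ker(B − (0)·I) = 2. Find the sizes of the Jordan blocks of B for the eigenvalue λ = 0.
Block sizes for λ = 0: [3, 1]

Step 1 — from the characteristic polynomial, algebraic multiplicity of λ = 0 is 4. From dim ker(B − (0)·I) = 2, there are exactly 2 Jordan blocks for λ = 0.
Step 2 — from the minimal polynomial, the factor (x − 0)^3 tells us the largest block for λ = 0 has size 3.
Step 3 — with total size 4, 2 blocks, and largest block 3, the block sizes (in nonincreasing order) are [3, 1].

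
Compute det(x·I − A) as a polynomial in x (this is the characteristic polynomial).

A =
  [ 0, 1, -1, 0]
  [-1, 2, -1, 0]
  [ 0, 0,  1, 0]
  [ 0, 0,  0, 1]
x^4 - 4*x^3 + 6*x^2 - 4*x + 1

Expanding det(x·I − A) (e.g. by cofactor expansion or by noting that A is similar to its Jordan form J, which has the same characteristic polynomial as A) gives
  χ_A(x) = x^4 - 4*x^3 + 6*x^2 - 4*x + 1
which factors as (x - 1)^4. The eigenvalues (with algebraic multiplicities) are λ = 1 with multiplicity 4.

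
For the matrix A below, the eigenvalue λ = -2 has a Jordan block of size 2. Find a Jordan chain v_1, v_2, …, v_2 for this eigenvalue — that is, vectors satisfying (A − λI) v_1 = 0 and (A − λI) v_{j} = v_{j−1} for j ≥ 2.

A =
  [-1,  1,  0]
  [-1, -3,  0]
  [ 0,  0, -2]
A Jordan chain for λ = -2 of length 2:
v_1 = (1, -1, 0)ᵀ
v_2 = (1, 0, 0)ᵀ

Let N = A − (-2)·I. We want v_2 with N^2 v_2 = 0 but N^1 v_2 ≠ 0; then v_{j-1} := N · v_j for j = 2, …, 2.

Pick v_2 = (1, 0, 0)ᵀ.
Then v_1 = N · v_2 = (1, -1, 0)ᵀ.

Sanity check: (A − (-2)·I) v_1 = (0, 0, 0)ᵀ = 0. ✓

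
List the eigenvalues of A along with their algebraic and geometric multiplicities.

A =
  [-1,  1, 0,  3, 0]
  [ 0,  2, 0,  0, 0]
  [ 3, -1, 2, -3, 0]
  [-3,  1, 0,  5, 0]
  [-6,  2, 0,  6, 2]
λ = 2: alg = 5, geom = 4

Step 1 — factor the characteristic polynomial to read off the algebraic multiplicities:
  χ_A(x) = (x - 2)^5

Step 2 — compute geometric multiplicities via the rank-nullity identity g(λ) = n − rank(A − λI):
  rank(A − (2)·I) = 1, so dim ker(A − (2)·I) = n − 1 = 4

Summary:
  λ = 2: algebraic multiplicity = 5, geometric multiplicity = 4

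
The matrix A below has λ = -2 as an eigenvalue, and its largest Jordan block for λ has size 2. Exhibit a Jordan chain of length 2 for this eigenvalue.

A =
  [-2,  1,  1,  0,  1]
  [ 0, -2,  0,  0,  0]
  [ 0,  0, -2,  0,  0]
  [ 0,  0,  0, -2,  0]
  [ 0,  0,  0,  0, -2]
A Jordan chain for λ = -2 of length 2:
v_1 = (1, 0, 0, 0, 0)ᵀ
v_2 = (0, 1, 0, 0, 0)ᵀ

Let N = A − (-2)·I. We want v_2 with N^2 v_2 = 0 but N^1 v_2 ≠ 0; then v_{j-1} := N · v_j for j = 2, …, 2.

Pick v_2 = (0, 1, 0, 0, 0)ᵀ.
Then v_1 = N · v_2 = (1, 0, 0, 0, 0)ᵀ.

Sanity check: (A − (-2)·I) v_1 = (0, 0, 0, 0, 0)ᵀ = 0. ✓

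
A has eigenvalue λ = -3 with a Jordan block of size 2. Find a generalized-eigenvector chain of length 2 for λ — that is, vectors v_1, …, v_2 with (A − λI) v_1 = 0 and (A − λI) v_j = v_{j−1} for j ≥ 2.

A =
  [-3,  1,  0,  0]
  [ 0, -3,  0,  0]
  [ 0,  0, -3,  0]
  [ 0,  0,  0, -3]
A Jordan chain for λ = -3 of length 2:
v_1 = (1, 0, 0, 0)ᵀ
v_2 = (0, 1, 0, 0)ᵀ

Let N = A − (-3)·I. We want v_2 with N^2 v_2 = 0 but N^1 v_2 ≠ 0; then v_{j-1} := N · v_j for j = 2, …, 2.

Pick v_2 = (0, 1, 0, 0)ᵀ.
Then v_1 = N · v_2 = (1, 0, 0, 0)ᵀ.

Sanity check: (A − (-3)·I) v_1 = (0, 0, 0, 0)ᵀ = 0. ✓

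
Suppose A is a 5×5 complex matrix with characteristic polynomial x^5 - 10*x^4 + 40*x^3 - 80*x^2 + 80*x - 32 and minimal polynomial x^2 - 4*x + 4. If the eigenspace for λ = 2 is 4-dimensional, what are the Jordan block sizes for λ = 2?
Block sizes for λ = 2: [2, 1, 1, 1]

Step 1 — from the characteristic polynomial, algebraic multiplicity of λ = 2 is 5. From dim ker(A − (2)·I) = 4, there are exactly 4 Jordan blocks for λ = 2.
Step 2 — from the minimal polynomial, the factor (x − 2)^2 tells us the largest block for λ = 2 has size 2.
Step 3 — with total size 5, 4 blocks, and largest block 2, the block sizes (in nonincreasing order) are [2, 1, 1, 1].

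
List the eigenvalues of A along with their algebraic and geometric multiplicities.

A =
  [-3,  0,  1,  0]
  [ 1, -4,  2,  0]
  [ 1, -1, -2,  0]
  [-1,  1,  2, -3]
λ = -3: alg = 4, geom = 2

Step 1 — factor the characteristic polynomial to read off the algebraic multiplicities:
  χ_A(x) = (x + 3)^4

Step 2 — compute geometric multiplicities via the rank-nullity identity g(λ) = n − rank(A − λI):
  rank(A − (-3)·I) = 2, so dim ker(A − (-3)·I) = n − 2 = 2

Summary:
  λ = -3: algebraic multiplicity = 4, geometric multiplicity = 2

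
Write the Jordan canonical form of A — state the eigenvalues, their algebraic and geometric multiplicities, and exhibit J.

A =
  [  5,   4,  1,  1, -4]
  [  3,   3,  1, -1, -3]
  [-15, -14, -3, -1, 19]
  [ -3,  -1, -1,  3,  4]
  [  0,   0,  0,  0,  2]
J_3(2) ⊕ J_2(2)

The characteristic polynomial is
  det(x·I − A) = x^5 - 10*x^4 + 40*x^3 - 80*x^2 + 80*x - 32 = (x - 2)^5

Eigenvalues and multiplicities (the geometric multiplicity of λ is n − rank(A − λI), which equals the number of Jordan blocks for λ):
  λ = 2: algebraic multiplicity = 5, geometric multiplicity = 2

Determining the block sizes for each eigenvalue:
  λ = 2: with am = 5 and gm = 2, the partition is not yet determined (e.g. several partitions of 5 into 2 parts exist). Let N = A − (2)·I. Computing rank(N^1) = 3, rank(N^2) = 1, rank(N^3) = 0; the number of blocks of size ≥ j is rank(N^{j−1}) − rank(N^j), giving [2, 2, 1]. So we have 1 block(s) of size 3, 1 block(s) of size 2 → block sizes [3, 2]

Assembling the blocks gives a Jordan form
J =
  [2, 1, 0, 0, 0]
  [0, 2, 1, 0, 0]
  [0, 0, 2, 0, 0]
  [0, 0, 0, 2, 1]
  [0, 0, 0, 0, 2]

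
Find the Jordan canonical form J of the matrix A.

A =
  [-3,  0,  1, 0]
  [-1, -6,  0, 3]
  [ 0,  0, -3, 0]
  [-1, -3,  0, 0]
J_3(-3) ⊕ J_1(-3)

The characteristic polynomial is
  det(x·I − A) = x^4 + 12*x^3 + 54*x^2 + 108*x + 81 = (x + 3)^4

Eigenvalues and multiplicities (the geometric multiplicity of λ is n − rank(A − λI), which equals the number of Jordan blocks for λ):
  λ = -3: algebraic multiplicity = 4, geometric multiplicity = 2

Determining the block sizes for each eigenvalue:
  λ = -3: with am = 4 and gm = 2, the partition is not yet determined (e.g. several partitions of 4 into 2 parts exist). Let N = A − (-3)·I. Computing rank(N^1) = 2, rank(N^2) = 1, rank(N^3) = 0; the number of blocks of size ≥ j is rank(N^{j−1}) − rank(N^j), giving [2, 1, 1]. So we have 1 block(s) of size 3, 1 block(s) of size 1 → block sizes [3, 1]

Assembling the blocks gives a Jordan form
J =
  [-3,  1,  0,  0]
  [ 0, -3,  1,  0]
  [ 0,  0, -3,  0]
  [ 0,  0,  0, -3]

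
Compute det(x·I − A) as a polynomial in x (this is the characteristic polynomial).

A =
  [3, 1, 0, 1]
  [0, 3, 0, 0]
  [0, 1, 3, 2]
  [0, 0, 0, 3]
x^4 - 12*x^3 + 54*x^2 - 108*x + 81

Expanding det(x·I − A) (e.g. by cofactor expansion or by noting that A is similar to its Jordan form J, which has the same characteristic polynomial as A) gives
  χ_A(x) = x^4 - 12*x^3 + 54*x^2 - 108*x + 81
which factors as (x - 3)^4. The eigenvalues (with algebraic multiplicities) are λ = 3 with multiplicity 4.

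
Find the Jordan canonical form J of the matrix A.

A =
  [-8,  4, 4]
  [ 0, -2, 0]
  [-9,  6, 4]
J_2(-2) ⊕ J_1(-2)

The characteristic polynomial is
  det(x·I − A) = x^3 + 6*x^2 + 12*x + 8 = (x + 2)^3

Eigenvalues and multiplicities (the geometric multiplicity of λ is n − rank(A − λI), which equals the number of Jordan blocks for λ):
  λ = -2: algebraic multiplicity = 3, geometric multiplicity = 2

Determining the block sizes for each eigenvalue:
  λ = -2: 2 blocks summing to 3 forces exactly one block of size 2 and the rest size 1 → block sizes [2, 1]

Assembling the blocks gives a Jordan form
J =
  [-2,  1,  0]
  [ 0, -2,  0]
  [ 0,  0, -2]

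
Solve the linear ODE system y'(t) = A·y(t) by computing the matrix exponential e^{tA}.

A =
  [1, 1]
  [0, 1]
e^{tA} =
  [exp(t), t*exp(t)]
  [0, exp(t)]

Strategy: write A = P · J · P⁻¹ where J is a Jordan canonical form, so e^{tA} = P · e^{tJ} · P⁻¹, and e^{tJ} can be computed block-by-block.

A has Jordan form
J =
  [1, 1]
  [0, 1]
(up to reordering of blocks).

Per-block formulas:
  For a 2×2 Jordan block J_2(1): exp(t · J_2(1)) = e^(1t)·(I + t·N), where N is the 2×2 nilpotent shift.

After assembling e^{tJ} and conjugating by P, we get:

e^{tA} =
  [exp(t), t*exp(t)]
  [0, exp(t)]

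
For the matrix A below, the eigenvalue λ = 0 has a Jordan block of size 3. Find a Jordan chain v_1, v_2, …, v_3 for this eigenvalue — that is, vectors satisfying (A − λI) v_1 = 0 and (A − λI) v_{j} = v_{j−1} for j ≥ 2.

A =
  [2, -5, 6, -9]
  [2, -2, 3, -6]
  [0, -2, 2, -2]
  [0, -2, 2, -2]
A Jordan chain for λ = 0 of length 3:
v_1 = (-6, 0, -4, -4)ᵀ
v_2 = (2, 2, 0, 0)ᵀ
v_3 = (1, 0, 0, 0)ᵀ

Let N = A − (0)·I. We want v_3 with N^3 v_3 = 0 but N^2 v_3 ≠ 0; then v_{j-1} := N · v_j for j = 3, …, 2.

Pick v_3 = (1, 0, 0, 0)ᵀ.
Then v_2 = N · v_3 = (2, 2, 0, 0)ᵀ.
Then v_1 = N · v_2 = (-6, 0, -4, -4)ᵀ.

Sanity check: (A − (0)·I) v_1 = (0, 0, 0, 0)ᵀ = 0. ✓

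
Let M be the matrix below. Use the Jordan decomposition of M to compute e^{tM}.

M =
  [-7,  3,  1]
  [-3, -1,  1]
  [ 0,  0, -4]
e^{tM} =
  [-3*t*exp(-4*t) + exp(-4*t), 3*t*exp(-4*t), t*exp(-4*t)]
  [-3*t*exp(-4*t), 3*t*exp(-4*t) + exp(-4*t), t*exp(-4*t)]
  [0, 0, exp(-4*t)]

Strategy: write M = P · J · P⁻¹ where J is a Jordan canonical form, so e^{tM} = P · e^{tJ} · P⁻¹, and e^{tJ} can be computed block-by-block.

M has Jordan form
J =
  [-4,  1,  0]
  [ 0, -4,  0]
  [ 0,  0, -4]
(up to reordering of blocks).

Per-block formulas:
  For a 1×1 block at λ = -4: exp(t · [-4]) = [e^(-4t)].
  For a 2×2 Jordan block J_2(-4): exp(t · J_2(-4)) = e^(-4t)·(I + t·N), where N is the 2×2 nilpotent shift.

After assembling e^{tJ} and conjugating by P, we get:

e^{tM} =
  [-3*t*exp(-4*t) + exp(-4*t), 3*t*exp(-4*t), t*exp(-4*t)]
  [-3*t*exp(-4*t), 3*t*exp(-4*t) + exp(-4*t), t*exp(-4*t)]
  [0, 0, exp(-4*t)]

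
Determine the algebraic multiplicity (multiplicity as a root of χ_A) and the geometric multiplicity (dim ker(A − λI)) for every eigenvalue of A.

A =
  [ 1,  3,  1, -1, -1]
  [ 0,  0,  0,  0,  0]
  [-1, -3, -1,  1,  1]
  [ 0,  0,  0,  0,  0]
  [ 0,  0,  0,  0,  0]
λ = 0: alg = 5, geom = 4

Step 1 — factor the characteristic polynomial to read off the algebraic multiplicities:
  χ_A(x) = x^5

Step 2 — compute geometric multiplicities via the rank-nullity identity g(λ) = n − rank(A − λI):
  rank(A − (0)·I) = 1, so dim ker(A − (0)·I) = n − 1 = 4

Summary:
  λ = 0: algebraic multiplicity = 5, geometric multiplicity = 4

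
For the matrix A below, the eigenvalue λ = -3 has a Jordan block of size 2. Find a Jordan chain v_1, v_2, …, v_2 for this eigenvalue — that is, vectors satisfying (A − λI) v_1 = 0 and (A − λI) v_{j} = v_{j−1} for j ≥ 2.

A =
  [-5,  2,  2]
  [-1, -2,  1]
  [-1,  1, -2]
A Jordan chain for λ = -3 of length 2:
v_1 = (-2, -1, -1)ᵀ
v_2 = (1, 0, 0)ᵀ

Let N = A − (-3)·I. We want v_2 with N^2 v_2 = 0 but N^1 v_2 ≠ 0; then v_{j-1} := N · v_j for j = 2, …, 2.

Pick v_2 = (1, 0, 0)ᵀ.
Then v_1 = N · v_2 = (-2, -1, -1)ᵀ.

Sanity check: (A − (-3)·I) v_1 = (0, 0, 0)ᵀ = 0. ✓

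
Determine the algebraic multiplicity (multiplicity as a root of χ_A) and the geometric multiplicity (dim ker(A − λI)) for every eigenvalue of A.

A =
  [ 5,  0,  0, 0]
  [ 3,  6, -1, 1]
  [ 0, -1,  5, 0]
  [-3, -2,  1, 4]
λ = 5: alg = 4, geom = 2

Step 1 — factor the characteristic polynomial to read off the algebraic multiplicities:
  χ_A(x) = (x - 5)^4

Step 2 — compute geometric multiplicities via the rank-nullity identity g(λ) = n − rank(A − λI):
  rank(A − (5)·I) = 2, so dim ker(A − (5)·I) = n − 2 = 2

Summary:
  λ = 5: algebraic multiplicity = 4, geometric multiplicity = 2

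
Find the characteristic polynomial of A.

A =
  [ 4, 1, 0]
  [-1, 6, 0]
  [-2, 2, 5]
x^3 - 15*x^2 + 75*x - 125

Expanding det(x·I − A) (e.g. by cofactor expansion or by noting that A is similar to its Jordan form J, which has the same characteristic polynomial as A) gives
  χ_A(x) = x^3 - 15*x^2 + 75*x - 125
which factors as (x - 5)^3. The eigenvalues (with algebraic multiplicities) are λ = 5 with multiplicity 3.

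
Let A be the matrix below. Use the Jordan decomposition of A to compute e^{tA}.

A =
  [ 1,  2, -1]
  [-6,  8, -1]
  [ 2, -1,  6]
e^{tA} =
  [t^2*exp(5*t) - 4*t*exp(5*t) + exp(5*t), -t^2*exp(5*t)/2 + 2*t*exp(5*t), t^2*exp(5*t)/2 - t*exp(5*t)]
  [2*t^2*exp(5*t) - 6*t*exp(5*t), -t^2*exp(5*t) + 3*t*exp(5*t) + exp(5*t), t^2*exp(5*t) - t*exp(5*t)]
  [2*t*exp(5*t), -t*exp(5*t), t*exp(5*t) + exp(5*t)]

Strategy: write A = P · J · P⁻¹ where J is a Jordan canonical form, so e^{tA} = P · e^{tJ} · P⁻¹, and e^{tJ} can be computed block-by-block.

A has Jordan form
J =
  [5, 1, 0]
  [0, 5, 1]
  [0, 0, 5]
(up to reordering of blocks).

Per-block formulas:
  For a 3×3 Jordan block J_3(5): exp(t · J_3(5)) = e^(5t)·(I + t·N + (t^2/2)·N^2), where N is the 3×3 nilpotent shift.

After assembling e^{tJ} and conjugating by P, we get:

e^{tA} =
  [t^2*exp(5*t) - 4*t*exp(5*t) + exp(5*t), -t^2*exp(5*t)/2 + 2*t*exp(5*t), t^2*exp(5*t)/2 - t*exp(5*t)]
  [2*t^2*exp(5*t) - 6*t*exp(5*t), -t^2*exp(5*t) + 3*t*exp(5*t) + exp(5*t), t^2*exp(5*t) - t*exp(5*t)]
  [2*t*exp(5*t), -t*exp(5*t), t*exp(5*t) + exp(5*t)]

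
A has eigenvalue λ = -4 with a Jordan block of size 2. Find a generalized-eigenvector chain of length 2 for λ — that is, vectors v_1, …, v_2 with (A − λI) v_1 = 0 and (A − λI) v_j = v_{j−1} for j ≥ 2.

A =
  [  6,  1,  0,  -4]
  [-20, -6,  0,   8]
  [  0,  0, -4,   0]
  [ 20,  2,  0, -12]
A Jordan chain for λ = -4 of length 2:
v_1 = (10, -20, 0, 20)ᵀ
v_2 = (1, 0, 0, 0)ᵀ

Let N = A − (-4)·I. We want v_2 with N^2 v_2 = 0 but N^1 v_2 ≠ 0; then v_{j-1} := N · v_j for j = 2, …, 2.

Pick v_2 = (1, 0, 0, 0)ᵀ.
Then v_1 = N · v_2 = (10, -20, 0, 20)ᵀ.

Sanity check: (A − (-4)·I) v_1 = (0, 0, 0, 0)ᵀ = 0. ✓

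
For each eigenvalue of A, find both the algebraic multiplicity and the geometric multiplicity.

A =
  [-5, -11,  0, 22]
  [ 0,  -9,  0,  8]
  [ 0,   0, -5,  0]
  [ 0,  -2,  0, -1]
λ = -5: alg = 4, geom = 3

Step 1 — factor the characteristic polynomial to read off the algebraic multiplicities:
  χ_A(x) = (x + 5)^4

Step 2 — compute geometric multiplicities via the rank-nullity identity g(λ) = n − rank(A − λI):
  rank(A − (-5)·I) = 1, so dim ker(A − (-5)·I) = n − 1 = 3

Summary:
  λ = -5: algebraic multiplicity = 4, geometric multiplicity = 3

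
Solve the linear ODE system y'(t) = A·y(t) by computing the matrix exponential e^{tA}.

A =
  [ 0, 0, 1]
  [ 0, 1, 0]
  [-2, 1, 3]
e^{tA} =
  [-exp(2*t) + 2*exp(t), -t*exp(t) + exp(2*t) - exp(t), exp(2*t) - exp(t)]
  [0, exp(t), 0]
  [-2*exp(2*t) + 2*exp(t), -t*exp(t) + 2*exp(2*t) - 2*exp(t), 2*exp(2*t) - exp(t)]

Strategy: write A = P · J · P⁻¹ where J is a Jordan canonical form, so e^{tA} = P · e^{tJ} · P⁻¹, and e^{tJ} can be computed block-by-block.

A has Jordan form
J =
  [1, 1, 0]
  [0, 1, 0]
  [0, 0, 2]
(up to reordering of blocks).

Per-block formulas:
  For a 1×1 block at λ = 2: exp(t · [2]) = [e^(2t)].
  For a 2×2 Jordan block J_2(1): exp(t · J_2(1)) = e^(1t)·(I + t·N), where N is the 2×2 nilpotent shift.

After assembling e^{tJ} and conjugating by P, we get:

e^{tA} =
  [-exp(2*t) + 2*exp(t), -t*exp(t) + exp(2*t) - exp(t), exp(2*t) - exp(t)]
  [0, exp(t), 0]
  [-2*exp(2*t) + 2*exp(t), -t*exp(t) + 2*exp(2*t) - 2*exp(t), 2*exp(2*t) - exp(t)]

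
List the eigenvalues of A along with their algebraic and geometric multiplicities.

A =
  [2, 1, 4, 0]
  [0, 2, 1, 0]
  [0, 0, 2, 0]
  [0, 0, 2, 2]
λ = 2: alg = 4, geom = 2

Step 1 — factor the characteristic polynomial to read off the algebraic multiplicities:
  χ_A(x) = (x - 2)^4

Step 2 — compute geometric multiplicities via the rank-nullity identity g(λ) = n − rank(A − λI):
  rank(A − (2)·I) = 2, so dim ker(A − (2)·I) = n − 2 = 2

Summary:
  λ = 2: algebraic multiplicity = 4, geometric multiplicity = 2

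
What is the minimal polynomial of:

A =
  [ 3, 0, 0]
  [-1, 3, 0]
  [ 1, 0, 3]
x^2 - 6*x + 9

The characteristic polynomial is χ_A(x) = (x - 3)^3, so the eigenvalues are known. The minimal polynomial is
  m_A(x) = Π_λ (x − λ)^{k_λ}
where k_λ is the size of the *largest* Jordan block for λ (equivalently, the smallest k with (A − λI)^k v = 0 for every generalised eigenvector v of λ).

  λ = 3: largest Jordan block has size 2, contributing (x − 3)^2

So m_A(x) = (x - 3)^2 = x^2 - 6*x + 9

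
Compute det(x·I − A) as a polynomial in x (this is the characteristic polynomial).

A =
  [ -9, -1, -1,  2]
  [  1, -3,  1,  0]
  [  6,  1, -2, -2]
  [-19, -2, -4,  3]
x^4 + 11*x^3 + 45*x^2 + 81*x + 54

Expanding det(x·I − A) (e.g. by cofactor expansion or by noting that A is similar to its Jordan form J, which has the same characteristic polynomial as A) gives
  χ_A(x) = x^4 + 11*x^3 + 45*x^2 + 81*x + 54
which factors as (x + 2)*(x + 3)^3. The eigenvalues (with algebraic multiplicities) are λ = -3 with multiplicity 3, λ = -2 with multiplicity 1.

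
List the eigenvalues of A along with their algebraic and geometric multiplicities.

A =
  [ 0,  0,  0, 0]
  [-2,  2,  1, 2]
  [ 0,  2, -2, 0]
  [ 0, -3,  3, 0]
λ = 0: alg = 4, geom = 2

Step 1 — factor the characteristic polynomial to read off the algebraic multiplicities:
  χ_A(x) = x^4

Step 2 — compute geometric multiplicities via the rank-nullity identity g(λ) = n − rank(A − λI):
  rank(A − (0)·I) = 2, so dim ker(A − (0)·I) = n − 2 = 2

Summary:
  λ = 0: algebraic multiplicity = 4, geometric multiplicity = 2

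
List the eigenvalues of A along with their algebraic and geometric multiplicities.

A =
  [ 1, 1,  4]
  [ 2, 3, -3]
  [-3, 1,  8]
λ = 4: alg = 3, geom = 1

Step 1 — factor the characteristic polynomial to read off the algebraic multiplicities:
  χ_A(x) = (x - 4)^3

Step 2 — compute geometric multiplicities via the rank-nullity identity g(λ) = n − rank(A − λI):
  rank(A − (4)·I) = 2, so dim ker(A − (4)·I) = n − 2 = 1

Summary:
  λ = 4: algebraic multiplicity = 3, geometric multiplicity = 1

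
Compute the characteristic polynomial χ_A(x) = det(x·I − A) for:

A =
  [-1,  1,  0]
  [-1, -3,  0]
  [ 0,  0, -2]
x^3 + 6*x^2 + 12*x + 8

Expanding det(x·I − A) (e.g. by cofactor expansion or by noting that A is similar to its Jordan form J, which has the same characteristic polynomial as A) gives
  χ_A(x) = x^3 + 6*x^2 + 12*x + 8
which factors as (x + 2)^3. The eigenvalues (with algebraic multiplicities) are λ = -2 with multiplicity 3.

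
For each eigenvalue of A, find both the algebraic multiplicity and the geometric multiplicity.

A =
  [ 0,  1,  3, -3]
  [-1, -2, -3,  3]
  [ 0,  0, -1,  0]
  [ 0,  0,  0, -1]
λ = -1: alg = 4, geom = 3

Step 1 — factor the characteristic polynomial to read off the algebraic multiplicities:
  χ_A(x) = (x + 1)^4

Step 2 — compute geometric multiplicities via the rank-nullity identity g(λ) = n − rank(A − λI):
  rank(A − (-1)·I) = 1, so dim ker(A − (-1)·I) = n − 1 = 3

Summary:
  λ = -1: algebraic multiplicity = 4, geometric multiplicity = 3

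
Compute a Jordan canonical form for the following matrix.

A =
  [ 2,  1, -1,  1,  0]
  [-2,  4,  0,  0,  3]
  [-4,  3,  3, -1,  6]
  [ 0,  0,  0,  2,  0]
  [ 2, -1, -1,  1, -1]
J_3(2) ⊕ J_1(2) ⊕ J_1(2)

The characteristic polynomial is
  det(x·I − A) = x^5 - 10*x^4 + 40*x^3 - 80*x^2 + 80*x - 32 = (x - 2)^5

Eigenvalues and multiplicities (the geometric multiplicity of λ is n − rank(A − λI), which equals the number of Jordan blocks for λ):
  λ = 2: algebraic multiplicity = 5, geometric multiplicity = 3

Determining the block sizes for each eigenvalue:
  λ = 2: with am = 5 and gm = 3, the partition is not yet determined (e.g. several partitions of 5 into 3 parts exist). Let N = A − (2)·I. Computing rank(N^1) = 2, rank(N^2) = 1, rank(N^3) = 0; the number of blocks of size ≥ j is rank(N^{j−1}) − rank(N^j), giving [3, 1, 1]. So we have 1 block(s) of size 3, 2 block(s) of size 1 → block sizes [3, 1, 1]

Assembling the blocks gives a Jordan form
J =
  [2, 1, 0, 0, 0]
  [0, 2, 1, 0, 0]
  [0, 0, 2, 0, 0]
  [0, 0, 0, 2, 0]
  [0, 0, 0, 0, 2]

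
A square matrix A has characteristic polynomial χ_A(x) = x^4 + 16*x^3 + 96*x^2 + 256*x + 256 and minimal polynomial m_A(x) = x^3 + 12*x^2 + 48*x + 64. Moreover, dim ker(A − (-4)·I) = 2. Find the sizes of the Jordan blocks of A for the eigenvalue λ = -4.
Block sizes for λ = -4: [3, 1]

Step 1 — from the characteristic polynomial, algebraic multiplicity of λ = -4 is 4. From dim ker(A − (-4)·I) = 2, there are exactly 2 Jordan blocks for λ = -4.
Step 2 — from the minimal polynomial, the factor (x + 4)^3 tells us the largest block for λ = -4 has size 3.
Step 3 — with total size 4, 2 blocks, and largest block 3, the block sizes (in nonincreasing order) are [3, 1].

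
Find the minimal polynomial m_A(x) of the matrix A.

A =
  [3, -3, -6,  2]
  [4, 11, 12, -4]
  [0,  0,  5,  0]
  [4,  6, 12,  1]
x^2 - 10*x + 25

The characteristic polynomial is χ_A(x) = (x - 5)^4, so the eigenvalues are known. The minimal polynomial is
  m_A(x) = Π_λ (x − λ)^{k_λ}
where k_λ is the size of the *largest* Jordan block for λ (equivalently, the smallest k with (A − λI)^k v = 0 for every generalised eigenvector v of λ).

  λ = 5: largest Jordan block has size 2, contributing (x − 5)^2

So m_A(x) = (x - 5)^2 = x^2 - 10*x + 25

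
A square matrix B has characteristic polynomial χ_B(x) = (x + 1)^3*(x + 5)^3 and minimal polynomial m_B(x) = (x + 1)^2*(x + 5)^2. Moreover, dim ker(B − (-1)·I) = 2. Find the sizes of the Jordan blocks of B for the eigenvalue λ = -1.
Block sizes for λ = -1: [2, 1]

Step 1 — from the characteristic polynomial, algebraic multiplicity of λ = -1 is 3. From dim ker(B − (-1)·I) = 2, there are exactly 2 Jordan blocks for λ = -1.
Step 2 — from the minimal polynomial, the factor (x + 1)^2 tells us the largest block for λ = -1 has size 2.
Step 3 — with total size 3, 2 blocks, and largest block 2, the block sizes (in nonincreasing order) are [2, 1].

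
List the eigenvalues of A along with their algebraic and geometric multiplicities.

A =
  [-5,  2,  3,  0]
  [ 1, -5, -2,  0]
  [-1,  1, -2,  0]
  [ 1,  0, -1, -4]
λ = -4: alg = 4, geom = 2

Step 1 — factor the characteristic polynomial to read off the algebraic multiplicities:
  χ_A(x) = (x + 4)^4

Step 2 — compute geometric multiplicities via the rank-nullity identity g(λ) = n − rank(A − λI):
  rank(A − (-4)·I) = 2, so dim ker(A − (-4)·I) = n − 2 = 2

Summary:
  λ = -4: algebraic multiplicity = 4, geometric multiplicity = 2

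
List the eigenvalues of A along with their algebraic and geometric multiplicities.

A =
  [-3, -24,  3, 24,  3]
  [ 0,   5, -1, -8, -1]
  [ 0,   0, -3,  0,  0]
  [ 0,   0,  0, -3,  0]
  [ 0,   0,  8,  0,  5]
λ = -3: alg = 3, geom = 3; λ = 5: alg = 2, geom = 1

Step 1 — factor the characteristic polynomial to read off the algebraic multiplicities:
  χ_A(x) = (x - 5)^2*(x + 3)^3

Step 2 — compute geometric multiplicities via the rank-nullity identity g(λ) = n − rank(A − λI):
  rank(A − (-3)·I) = 2, so dim ker(A − (-3)·I) = n − 2 = 3
  rank(A − (5)·I) = 4, so dim ker(A − (5)·I) = n − 4 = 1

Summary:
  λ = -3: algebraic multiplicity = 3, geometric multiplicity = 3
  λ = 5: algebraic multiplicity = 2, geometric multiplicity = 1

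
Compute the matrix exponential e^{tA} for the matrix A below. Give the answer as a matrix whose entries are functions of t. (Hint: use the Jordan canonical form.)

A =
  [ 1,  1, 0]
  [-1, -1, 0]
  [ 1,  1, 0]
e^{tA} =
  [t + 1, t, 0]
  [-t, 1 - t, 0]
  [t, t, 1]

Strategy: write A = P · J · P⁻¹ where J is a Jordan canonical form, so e^{tA} = P · e^{tJ} · P⁻¹, and e^{tJ} can be computed block-by-block.

A has Jordan form
J =
  [0, 1, 0]
  [0, 0, 0]
  [0, 0, 0]
(up to reordering of blocks).

Per-block formulas:
  For a 1×1 block at λ = 0: exp(t · [0]) = [e^(0t)].
  For a 2×2 Jordan block J_2(0): exp(t · J_2(0)) = e^(0t)·(I + t·N), where N is the 2×2 nilpotent shift.

After assembling e^{tJ} and conjugating by P, we get:

e^{tA} =
  [t + 1, t, 0]
  [-t, 1 - t, 0]
  [t, t, 1]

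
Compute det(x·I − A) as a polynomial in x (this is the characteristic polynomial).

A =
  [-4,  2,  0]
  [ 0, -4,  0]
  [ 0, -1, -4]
x^3 + 12*x^2 + 48*x + 64

Expanding det(x·I − A) (e.g. by cofactor expansion or by noting that A is similar to its Jordan form J, which has the same characteristic polynomial as A) gives
  χ_A(x) = x^3 + 12*x^2 + 48*x + 64
which factors as (x + 4)^3. The eigenvalues (with algebraic multiplicities) are λ = -4 with multiplicity 3.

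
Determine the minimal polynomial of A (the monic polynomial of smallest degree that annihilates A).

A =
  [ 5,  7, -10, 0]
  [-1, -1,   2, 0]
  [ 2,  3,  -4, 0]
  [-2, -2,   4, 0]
x^3

The characteristic polynomial is χ_A(x) = x^4, so the eigenvalues are known. The minimal polynomial is
  m_A(x) = Π_λ (x − λ)^{k_λ}
where k_λ is the size of the *largest* Jordan block for λ (equivalently, the smallest k with (A − λI)^k v = 0 for every generalised eigenvector v of λ).

  λ = 0: largest Jordan block has size 3, contributing (x − 0)^3

So m_A(x) = x^3 = x^3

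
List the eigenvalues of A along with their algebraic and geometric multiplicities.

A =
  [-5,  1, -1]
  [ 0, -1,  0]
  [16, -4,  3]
λ = -1: alg = 3, geom = 2

Step 1 — factor the characteristic polynomial to read off the algebraic multiplicities:
  χ_A(x) = (x + 1)^3

Step 2 — compute geometric multiplicities via the rank-nullity identity g(λ) = n − rank(A − λI):
  rank(A − (-1)·I) = 1, so dim ker(A − (-1)·I) = n − 1 = 2

Summary:
  λ = -1: algebraic multiplicity = 3, geometric multiplicity = 2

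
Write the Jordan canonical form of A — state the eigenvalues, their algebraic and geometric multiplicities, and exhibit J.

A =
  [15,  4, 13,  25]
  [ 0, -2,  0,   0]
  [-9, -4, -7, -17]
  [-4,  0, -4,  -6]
J_1(-2) ⊕ J_1(-2) ⊕ J_2(2)

The characteristic polynomial is
  det(x·I − A) = x^4 - 8*x^2 + 16 = (x - 2)^2*(x + 2)^2

Eigenvalues and multiplicities (the geometric multiplicity of λ is n − rank(A − λI), which equals the number of Jordan blocks for λ):
  λ = -2: algebraic multiplicity = 2, geometric multiplicity = 2
  λ = 2: algebraic multiplicity = 2, geometric multiplicity = 1

Determining the block sizes for each eigenvalue:
  λ = -2: gm = am = 2, so every block has size 1 → block sizes [1, 1]
  λ = 2: one block (gm = 1), so the single block has size am = 2 → block sizes [2]

Assembling the blocks gives a Jordan form
J =
  [-2,  0, 0, 0]
  [ 0, -2, 0, 0]
  [ 0,  0, 2, 1]
  [ 0,  0, 0, 2]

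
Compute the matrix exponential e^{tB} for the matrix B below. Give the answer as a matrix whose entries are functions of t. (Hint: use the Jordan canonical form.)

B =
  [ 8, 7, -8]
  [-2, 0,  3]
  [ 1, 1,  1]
e^{tB} =
  [3*t^2*exp(3*t)/2 + 5*t*exp(3*t) + exp(3*t), 3*t^2*exp(3*t) + 7*t*exp(3*t), -3*t^2*exp(3*t)/2 - 8*t*exp(3*t)]
  [-t^2*exp(3*t)/2 - 2*t*exp(3*t), -t^2*exp(3*t) - 3*t*exp(3*t) + exp(3*t), t^2*exp(3*t)/2 + 3*t*exp(3*t)]
  [t^2*exp(3*t)/2 + t*exp(3*t), t^2*exp(3*t) + t*exp(3*t), -t^2*exp(3*t)/2 - 2*t*exp(3*t) + exp(3*t)]

Strategy: write B = P · J · P⁻¹ where J is a Jordan canonical form, so e^{tB} = P · e^{tJ} · P⁻¹, and e^{tJ} can be computed block-by-block.

B has Jordan form
J =
  [3, 1, 0]
  [0, 3, 1]
  [0, 0, 3]
(up to reordering of blocks).

Per-block formulas:
  For a 3×3 Jordan block J_3(3): exp(t · J_3(3)) = e^(3t)·(I + t·N + (t^2/2)·N^2), where N is the 3×3 nilpotent shift.

After assembling e^{tJ} and conjugating by P, we get:

e^{tB} =
  [3*t^2*exp(3*t)/2 + 5*t*exp(3*t) + exp(3*t), 3*t^2*exp(3*t) + 7*t*exp(3*t), -3*t^2*exp(3*t)/2 - 8*t*exp(3*t)]
  [-t^2*exp(3*t)/2 - 2*t*exp(3*t), -t^2*exp(3*t) - 3*t*exp(3*t) + exp(3*t), t^2*exp(3*t)/2 + 3*t*exp(3*t)]
  [t^2*exp(3*t)/2 + t*exp(3*t), t^2*exp(3*t) + t*exp(3*t), -t^2*exp(3*t)/2 - 2*t*exp(3*t) + exp(3*t)]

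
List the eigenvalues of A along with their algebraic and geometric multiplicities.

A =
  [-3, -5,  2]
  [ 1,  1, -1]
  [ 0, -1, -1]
λ = -1: alg = 3, geom = 1

Step 1 — factor the characteristic polynomial to read off the algebraic multiplicities:
  χ_A(x) = (x + 1)^3

Step 2 — compute geometric multiplicities via the rank-nullity identity g(λ) = n − rank(A − λI):
  rank(A − (-1)·I) = 2, so dim ker(A − (-1)·I) = n − 2 = 1

Summary:
  λ = -1: algebraic multiplicity = 3, geometric multiplicity = 1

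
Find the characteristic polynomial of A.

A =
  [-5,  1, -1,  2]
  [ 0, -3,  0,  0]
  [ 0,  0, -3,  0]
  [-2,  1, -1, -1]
x^4 + 12*x^3 + 54*x^2 + 108*x + 81

Expanding det(x·I − A) (e.g. by cofactor expansion or by noting that A is similar to its Jordan form J, which has the same characteristic polynomial as A) gives
  χ_A(x) = x^4 + 12*x^3 + 54*x^2 + 108*x + 81
which factors as (x + 3)^4. The eigenvalues (with algebraic multiplicities) are λ = -3 with multiplicity 4.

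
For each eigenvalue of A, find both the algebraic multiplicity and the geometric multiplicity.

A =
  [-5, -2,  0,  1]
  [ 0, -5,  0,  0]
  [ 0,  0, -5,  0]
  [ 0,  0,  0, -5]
λ = -5: alg = 4, geom = 3

Step 1 — factor the characteristic polynomial to read off the algebraic multiplicities:
  χ_A(x) = (x + 5)^4

Step 2 — compute geometric multiplicities via the rank-nullity identity g(λ) = n − rank(A − λI):
  rank(A − (-5)·I) = 1, so dim ker(A − (-5)·I) = n − 1 = 3

Summary:
  λ = -5: algebraic multiplicity = 4, geometric multiplicity = 3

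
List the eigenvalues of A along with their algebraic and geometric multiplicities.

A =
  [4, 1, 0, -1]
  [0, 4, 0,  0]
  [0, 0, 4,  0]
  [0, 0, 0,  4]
λ = 4: alg = 4, geom = 3

Step 1 — factor the characteristic polynomial to read off the algebraic multiplicities:
  χ_A(x) = (x - 4)^4

Step 2 — compute geometric multiplicities via the rank-nullity identity g(λ) = n − rank(A − λI):
  rank(A − (4)·I) = 1, so dim ker(A − (4)·I) = n − 1 = 3

Summary:
  λ = 4: algebraic multiplicity = 4, geometric multiplicity = 3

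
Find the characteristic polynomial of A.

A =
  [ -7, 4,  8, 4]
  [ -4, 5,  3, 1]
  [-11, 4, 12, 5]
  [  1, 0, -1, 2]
x^4 - 12*x^3 + 54*x^2 - 108*x + 81

Expanding det(x·I − A) (e.g. by cofactor expansion or by noting that A is similar to its Jordan form J, which has the same characteristic polynomial as A) gives
  χ_A(x) = x^4 - 12*x^3 + 54*x^2 - 108*x + 81
which factors as (x - 3)^4. The eigenvalues (with algebraic multiplicities) are λ = 3 with multiplicity 4.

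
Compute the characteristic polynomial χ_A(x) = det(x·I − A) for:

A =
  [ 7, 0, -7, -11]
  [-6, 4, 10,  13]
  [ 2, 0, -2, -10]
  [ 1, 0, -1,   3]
x^4 - 12*x^3 + 48*x^2 - 64*x

Expanding det(x·I − A) (e.g. by cofactor expansion or by noting that A is similar to its Jordan form J, which has the same characteristic polynomial as A) gives
  χ_A(x) = x^4 - 12*x^3 + 48*x^2 - 64*x
which factors as x*(x - 4)^3. The eigenvalues (with algebraic multiplicities) are λ = 0 with multiplicity 1, λ = 4 with multiplicity 3.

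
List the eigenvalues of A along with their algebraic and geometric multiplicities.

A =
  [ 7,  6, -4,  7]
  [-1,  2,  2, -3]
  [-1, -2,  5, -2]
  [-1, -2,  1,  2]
λ = 4: alg = 4, geom = 2

Step 1 — factor the characteristic polynomial to read off the algebraic multiplicities:
  χ_A(x) = (x - 4)^4

Step 2 — compute geometric multiplicities via the rank-nullity identity g(λ) = n − rank(A − λI):
  rank(A − (4)·I) = 2, so dim ker(A − (4)·I) = n − 2 = 2

Summary:
  λ = 4: algebraic multiplicity = 4, geometric multiplicity = 2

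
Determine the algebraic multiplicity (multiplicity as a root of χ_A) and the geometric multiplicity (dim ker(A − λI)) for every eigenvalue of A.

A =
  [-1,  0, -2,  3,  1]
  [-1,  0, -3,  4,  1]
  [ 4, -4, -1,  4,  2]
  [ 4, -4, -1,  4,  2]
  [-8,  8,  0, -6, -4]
λ = -1: alg = 2, geom = 1; λ = 0: alg = 3, geom = 2

Step 1 — factor the characteristic polynomial to read off the algebraic multiplicities:
  χ_A(x) = x^3*(x + 1)^2

Step 2 — compute geometric multiplicities via the rank-nullity identity g(λ) = n − rank(A − λI):
  rank(A − (-1)·I) = 4, so dim ker(A − (-1)·I) = n − 4 = 1
  rank(A − (0)·I) = 3, so dim ker(A − (0)·I) = n − 3 = 2

Summary:
  λ = -1: algebraic multiplicity = 2, geometric multiplicity = 1
  λ = 0: algebraic multiplicity = 3, geometric multiplicity = 2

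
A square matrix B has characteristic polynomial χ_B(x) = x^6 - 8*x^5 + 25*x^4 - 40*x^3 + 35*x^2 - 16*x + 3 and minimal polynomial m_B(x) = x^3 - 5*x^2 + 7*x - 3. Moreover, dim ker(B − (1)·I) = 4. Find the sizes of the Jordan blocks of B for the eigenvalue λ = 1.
Block sizes for λ = 1: [2, 1, 1, 1]

Step 1 — from the characteristic polynomial, algebraic multiplicity of λ = 1 is 5. From dim ker(B − (1)·I) = 4, there are exactly 4 Jordan blocks for λ = 1.
Step 2 — from the minimal polynomial, the factor (x − 1)^2 tells us the largest block for λ = 1 has size 2.
Step 3 — with total size 5, 4 blocks, and largest block 2, the block sizes (in nonincreasing order) are [2, 1, 1, 1].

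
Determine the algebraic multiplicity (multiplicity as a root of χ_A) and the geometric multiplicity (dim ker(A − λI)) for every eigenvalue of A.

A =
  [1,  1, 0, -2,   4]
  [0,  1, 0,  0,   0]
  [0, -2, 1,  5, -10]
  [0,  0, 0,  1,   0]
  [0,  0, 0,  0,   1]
λ = 1: alg = 5, geom = 3

Step 1 — factor the characteristic polynomial to read off the algebraic multiplicities:
  χ_A(x) = (x - 1)^5

Step 2 — compute geometric multiplicities via the rank-nullity identity g(λ) = n − rank(A − λI):
  rank(A − (1)·I) = 2, so dim ker(A − (1)·I) = n − 2 = 3

Summary:
  λ = 1: algebraic multiplicity = 5, geometric multiplicity = 3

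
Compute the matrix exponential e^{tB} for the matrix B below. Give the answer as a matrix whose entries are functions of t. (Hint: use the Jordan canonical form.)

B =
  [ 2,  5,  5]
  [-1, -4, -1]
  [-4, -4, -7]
e^{tB} =
  [5*t*exp(-3*t) + exp(-3*t), 5*t*exp(-3*t), 5*t*exp(-3*t)]
  [-t*exp(-3*t), -t*exp(-3*t) + exp(-3*t), -t*exp(-3*t)]
  [-4*t*exp(-3*t), -4*t*exp(-3*t), -4*t*exp(-3*t) + exp(-3*t)]

Strategy: write B = P · J · P⁻¹ where J is a Jordan canonical form, so e^{tB} = P · e^{tJ} · P⁻¹, and e^{tJ} can be computed block-by-block.

B has Jordan form
J =
  [-3,  1,  0]
  [ 0, -3,  0]
  [ 0,  0, -3]
(up to reordering of blocks).

Per-block formulas:
  For a 1×1 block at λ = -3: exp(t · [-3]) = [e^(-3t)].
  For a 2×2 Jordan block J_2(-3): exp(t · J_2(-3)) = e^(-3t)·(I + t·N), where N is the 2×2 nilpotent shift.

After assembling e^{tJ} and conjugating by P, we get:

e^{tB} =
  [5*t*exp(-3*t) + exp(-3*t), 5*t*exp(-3*t), 5*t*exp(-3*t)]
  [-t*exp(-3*t), -t*exp(-3*t) + exp(-3*t), -t*exp(-3*t)]
  [-4*t*exp(-3*t), -4*t*exp(-3*t), -4*t*exp(-3*t) + exp(-3*t)]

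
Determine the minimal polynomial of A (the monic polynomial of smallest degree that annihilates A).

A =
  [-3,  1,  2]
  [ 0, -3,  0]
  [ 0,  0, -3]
x^2 + 6*x + 9

The characteristic polynomial is χ_A(x) = (x + 3)^3, so the eigenvalues are known. The minimal polynomial is
  m_A(x) = Π_λ (x − λ)^{k_λ}
where k_λ is the size of the *largest* Jordan block for λ (equivalently, the smallest k with (A − λI)^k v = 0 for every generalised eigenvector v of λ).

  λ = -3: largest Jordan block has size 2, contributing (x + 3)^2

So m_A(x) = (x + 3)^2 = x^2 + 6*x + 9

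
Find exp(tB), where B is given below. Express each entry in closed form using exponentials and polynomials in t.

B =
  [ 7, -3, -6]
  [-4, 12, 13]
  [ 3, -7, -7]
e^{tB} =
  [3*t^2*exp(4*t)/2 + 3*t*exp(4*t) + exp(4*t), 9*t^2*exp(4*t)/2 - 3*t*exp(4*t), 9*t^2*exp(4*t)/2 - 6*t*exp(4*t)]
  [-5*t^2*exp(4*t)/2 - 4*t*exp(4*t), -15*t^2*exp(4*t)/2 + 8*t*exp(4*t) + exp(4*t), -15*t^2*exp(4*t)/2 + 13*t*exp(4*t)]
  [2*t^2*exp(4*t) + 3*t*exp(4*t), 6*t^2*exp(4*t) - 7*t*exp(4*t), 6*t^2*exp(4*t) - 11*t*exp(4*t) + exp(4*t)]

Strategy: write B = P · J · P⁻¹ where J is a Jordan canonical form, so e^{tB} = P · e^{tJ} · P⁻¹, and e^{tJ} can be computed block-by-block.

B has Jordan form
J =
  [4, 1, 0]
  [0, 4, 1]
  [0, 0, 4]
(up to reordering of blocks).

Per-block formulas:
  For a 3×3 Jordan block J_3(4): exp(t · J_3(4)) = e^(4t)·(I + t·N + (t^2/2)·N^2), where N is the 3×3 nilpotent shift.

After assembling e^{tJ} and conjugating by P, we get:

e^{tB} =
  [3*t^2*exp(4*t)/2 + 3*t*exp(4*t) + exp(4*t), 9*t^2*exp(4*t)/2 - 3*t*exp(4*t), 9*t^2*exp(4*t)/2 - 6*t*exp(4*t)]
  [-5*t^2*exp(4*t)/2 - 4*t*exp(4*t), -15*t^2*exp(4*t)/2 + 8*t*exp(4*t) + exp(4*t), -15*t^2*exp(4*t)/2 + 13*t*exp(4*t)]
  [2*t^2*exp(4*t) + 3*t*exp(4*t), 6*t^2*exp(4*t) - 7*t*exp(4*t), 6*t^2*exp(4*t) - 11*t*exp(4*t) + exp(4*t)]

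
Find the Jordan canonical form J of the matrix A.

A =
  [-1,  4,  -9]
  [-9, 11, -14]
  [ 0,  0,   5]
J_3(5)

The characteristic polynomial is
  det(x·I − A) = x^3 - 15*x^2 + 75*x - 125 = (x - 5)^3

Eigenvalues and multiplicities (the geometric multiplicity of λ is n − rank(A − λI), which equals the number of Jordan blocks for λ):
  λ = 5: algebraic multiplicity = 3, geometric multiplicity = 1

Determining the block sizes for each eigenvalue:
  λ = 5: one block (gm = 1), so the single block has size am = 3 → block sizes [3]

Assembling the blocks gives a Jordan form
J =
  [5, 1, 0]
  [0, 5, 1]
  [0, 0, 5]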